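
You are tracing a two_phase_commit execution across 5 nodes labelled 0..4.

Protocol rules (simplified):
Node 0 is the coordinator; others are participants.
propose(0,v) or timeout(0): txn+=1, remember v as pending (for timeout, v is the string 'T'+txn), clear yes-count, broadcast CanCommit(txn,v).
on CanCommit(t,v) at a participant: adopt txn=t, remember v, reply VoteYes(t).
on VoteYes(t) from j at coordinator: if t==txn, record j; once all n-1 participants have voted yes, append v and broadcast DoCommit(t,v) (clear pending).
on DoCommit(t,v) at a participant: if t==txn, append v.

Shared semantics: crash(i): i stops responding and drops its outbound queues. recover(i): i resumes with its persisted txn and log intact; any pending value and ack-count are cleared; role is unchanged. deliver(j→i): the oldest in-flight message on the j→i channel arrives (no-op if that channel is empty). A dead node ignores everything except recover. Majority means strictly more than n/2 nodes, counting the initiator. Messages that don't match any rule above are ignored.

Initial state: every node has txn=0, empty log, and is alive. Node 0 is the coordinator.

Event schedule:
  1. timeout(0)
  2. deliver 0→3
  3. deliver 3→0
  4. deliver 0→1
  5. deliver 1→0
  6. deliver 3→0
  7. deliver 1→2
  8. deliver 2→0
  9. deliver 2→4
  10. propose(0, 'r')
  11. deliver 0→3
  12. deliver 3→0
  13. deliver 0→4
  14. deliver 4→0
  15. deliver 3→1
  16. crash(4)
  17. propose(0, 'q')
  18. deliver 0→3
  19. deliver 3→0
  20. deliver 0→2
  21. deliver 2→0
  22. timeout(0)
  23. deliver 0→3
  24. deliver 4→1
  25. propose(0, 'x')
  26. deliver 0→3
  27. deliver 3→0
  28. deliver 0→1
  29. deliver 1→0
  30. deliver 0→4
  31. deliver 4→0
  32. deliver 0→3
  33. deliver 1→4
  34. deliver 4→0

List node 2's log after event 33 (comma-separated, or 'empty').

empty

[1] timeout(0) → N0(coor t1 [-])
[2] deliver 0→3 → N3(part t1 [-])
[3] deliver 3→0 → ∅
[4] deliver 0→1 → N1(part t1 [-])
[5] deliver 1→0 → ∅
[6] deliver 3→0 → ∅
[7] deliver 1→2 → ∅
[8] deliver 2→0 → ∅
[9] deliver 2→4 → ∅
[10] propose(0,'r') → N0(coor t2 [-])
[11] deliver 0→3 → N3(part t2 [-])
[12] deliver 3→0 → ∅
[13] deliver 0→4 → N4(part t1 [-])
[14] deliver 4→0 → ∅
[15] deliver 3→1 → ∅
[16] crash(4) → N4(✗part t1 [-])
[17] propose(0,'q') → N0(coor t3 [-])
[18] deliver 0→3 → N3(part t3 [-])
[19] deliver 3→0 → ∅
[20] deliver 0→2 → N2(part t1 [-])
[21] deliver 2→0 → ∅
[22] timeout(0) → N0(coor t4 [-])
[23] deliver 0→3 → N3(part t4 [-])
[24] deliver 4→1 → ∅
[25] propose(0,'x') → N0(coor t5 [-])
[26] deliver 0→3 → N3(part t5 [-])
[27] deliver 3→0 → ∅
[28] deliver 0→1 → N1(part t2 [-])
[29] deliver 1→0 → ∅
[30] deliver 0→4 → ∅
[31] deliver 4→0 → ∅
[32] deliver 0→3 → ∅
[33] deliver 1→4 → ∅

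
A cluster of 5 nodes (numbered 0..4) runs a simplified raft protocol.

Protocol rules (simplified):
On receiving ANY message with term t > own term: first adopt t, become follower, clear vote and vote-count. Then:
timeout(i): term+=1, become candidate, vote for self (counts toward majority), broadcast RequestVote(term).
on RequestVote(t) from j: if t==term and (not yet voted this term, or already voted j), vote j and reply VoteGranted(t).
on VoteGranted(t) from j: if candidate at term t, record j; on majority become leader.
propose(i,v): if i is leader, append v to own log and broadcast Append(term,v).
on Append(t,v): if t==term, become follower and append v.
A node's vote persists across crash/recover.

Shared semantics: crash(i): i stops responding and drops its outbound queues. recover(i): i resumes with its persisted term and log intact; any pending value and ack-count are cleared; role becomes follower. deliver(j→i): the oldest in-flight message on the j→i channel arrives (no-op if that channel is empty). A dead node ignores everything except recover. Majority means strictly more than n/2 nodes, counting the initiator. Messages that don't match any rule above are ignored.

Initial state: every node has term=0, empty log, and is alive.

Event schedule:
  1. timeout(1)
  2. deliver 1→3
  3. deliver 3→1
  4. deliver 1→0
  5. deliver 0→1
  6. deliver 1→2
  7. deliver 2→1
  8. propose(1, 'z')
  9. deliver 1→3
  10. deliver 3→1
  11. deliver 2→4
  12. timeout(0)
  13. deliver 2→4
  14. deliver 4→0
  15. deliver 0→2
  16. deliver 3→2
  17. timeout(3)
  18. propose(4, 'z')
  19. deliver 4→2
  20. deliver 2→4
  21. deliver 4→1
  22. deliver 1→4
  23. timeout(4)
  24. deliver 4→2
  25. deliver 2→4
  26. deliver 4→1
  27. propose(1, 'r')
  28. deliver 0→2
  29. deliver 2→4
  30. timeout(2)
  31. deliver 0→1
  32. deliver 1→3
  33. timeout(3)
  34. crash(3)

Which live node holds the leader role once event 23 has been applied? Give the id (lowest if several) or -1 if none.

[1] timeout(1) → N1(cand t1 [-])
[2] deliver 1→3 → N3(foll t1 [-])
[3] deliver 3→1 → ∅
[4] deliver 1→0 → N0(foll t1 [-])
[5] deliver 0→1 → N1(lead t1 [-])
[6] deliver 1→2 → N2(foll t1 [-])
[7] deliver 2→1 → ∅
[8] propose(1,'z') → N1(lead t1 [z])
[9] deliver 1→3 → N3(foll t1 [z])
[10] deliver 3→1 → ∅
[11] deliver 2→4 → ∅
[12] timeout(0) → N0(cand t2 [-])
[13] deliver 2→4 → ∅
[14] deliver 4→0 → ∅
[15] deliver 0→2 → N2(foll t2 [-])
[16] deliver 3→2 → ∅
[17] timeout(3) → N3(cand t2 [z])
[18] propose(4,'z') → ∅
[19] deliver 4→2 → ∅
[20] deliver 2→4 → ∅
[21] deliver 4→1 → ∅
[22] deliver 1→4 → N4(foll t1 [-])
[23] timeout(4) → N4(cand t2 [-])

1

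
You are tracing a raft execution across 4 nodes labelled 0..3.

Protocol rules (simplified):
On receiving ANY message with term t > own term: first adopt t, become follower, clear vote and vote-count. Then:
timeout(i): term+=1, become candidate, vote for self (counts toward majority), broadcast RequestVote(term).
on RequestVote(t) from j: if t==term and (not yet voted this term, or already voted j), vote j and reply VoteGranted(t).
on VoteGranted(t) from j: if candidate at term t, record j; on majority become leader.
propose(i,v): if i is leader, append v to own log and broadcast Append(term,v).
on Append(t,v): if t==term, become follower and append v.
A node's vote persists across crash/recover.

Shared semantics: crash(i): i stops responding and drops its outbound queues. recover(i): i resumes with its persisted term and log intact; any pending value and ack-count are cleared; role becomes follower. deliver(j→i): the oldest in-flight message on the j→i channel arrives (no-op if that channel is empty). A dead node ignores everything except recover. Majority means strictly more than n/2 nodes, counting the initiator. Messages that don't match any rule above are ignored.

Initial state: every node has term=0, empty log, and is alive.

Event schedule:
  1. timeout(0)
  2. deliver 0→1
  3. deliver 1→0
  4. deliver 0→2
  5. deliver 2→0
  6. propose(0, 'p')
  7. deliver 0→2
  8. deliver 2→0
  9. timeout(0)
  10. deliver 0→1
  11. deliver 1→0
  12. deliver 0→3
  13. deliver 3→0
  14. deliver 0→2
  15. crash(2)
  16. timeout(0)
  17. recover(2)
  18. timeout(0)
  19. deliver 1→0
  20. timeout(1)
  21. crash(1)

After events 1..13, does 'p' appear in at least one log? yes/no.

1. timeout(0):  <0:cand t1 ->
2. deliver 0→1:  <1:foll t1 ->
3. deliver 1→0:  nop
4. deliver 0→2:  <2:foll t1 ->
5. deliver 2→0:  <0:lead t1 ->
6. propose(0,'p'):  <0:lead t1 p>
7. deliver 0→2:  <2:foll t1 p>
8. deliver 2→0:  nop
9. timeout(0):  <0:cand t2 p>
10. deliver 0→1:  <1:foll t1 p>
11. deliver 1→0:  nop
12. deliver 0→3:  <3:foll t1 ->
13. deliver 3→0:  nop

yes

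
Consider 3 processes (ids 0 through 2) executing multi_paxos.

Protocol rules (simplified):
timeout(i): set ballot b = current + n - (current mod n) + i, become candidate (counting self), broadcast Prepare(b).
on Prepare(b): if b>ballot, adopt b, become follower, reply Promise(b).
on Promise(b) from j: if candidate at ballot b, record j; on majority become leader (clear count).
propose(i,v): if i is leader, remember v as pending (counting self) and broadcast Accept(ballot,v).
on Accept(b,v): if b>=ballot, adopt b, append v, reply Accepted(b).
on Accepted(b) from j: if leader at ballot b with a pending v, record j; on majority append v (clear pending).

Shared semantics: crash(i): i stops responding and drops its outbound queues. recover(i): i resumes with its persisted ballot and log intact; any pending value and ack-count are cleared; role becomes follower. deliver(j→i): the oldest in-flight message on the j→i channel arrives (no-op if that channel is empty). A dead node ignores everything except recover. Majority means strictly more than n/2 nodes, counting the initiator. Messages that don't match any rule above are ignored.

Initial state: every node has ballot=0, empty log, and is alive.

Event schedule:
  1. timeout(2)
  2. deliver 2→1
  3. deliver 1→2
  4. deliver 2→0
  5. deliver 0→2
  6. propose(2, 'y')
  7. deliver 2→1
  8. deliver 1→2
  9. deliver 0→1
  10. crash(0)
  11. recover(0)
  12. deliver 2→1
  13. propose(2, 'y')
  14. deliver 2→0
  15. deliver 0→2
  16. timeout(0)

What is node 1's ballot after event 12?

[1] timeout(2) → N2(cand b5 [-])
[2] deliver 2→1 → N1(foll b5 [-])
[3] deliver 1→2 → N2(lead b5 [-])
[4] deliver 2→0 → N0(foll b5 [-])
[5] deliver 0→2 → ∅
[6] propose(2,'y') → ∅
[7] deliver 2→1 → N1(foll b5 [y])
[8] deliver 1→2 → N2(lead b5 [y])
[9] deliver 0→1 → ∅
[10] crash(0) → N0(✗foll b5 [-])
[11] recover(0) → N0(foll b5 [-])
[12] deliver 2→1 → ∅

5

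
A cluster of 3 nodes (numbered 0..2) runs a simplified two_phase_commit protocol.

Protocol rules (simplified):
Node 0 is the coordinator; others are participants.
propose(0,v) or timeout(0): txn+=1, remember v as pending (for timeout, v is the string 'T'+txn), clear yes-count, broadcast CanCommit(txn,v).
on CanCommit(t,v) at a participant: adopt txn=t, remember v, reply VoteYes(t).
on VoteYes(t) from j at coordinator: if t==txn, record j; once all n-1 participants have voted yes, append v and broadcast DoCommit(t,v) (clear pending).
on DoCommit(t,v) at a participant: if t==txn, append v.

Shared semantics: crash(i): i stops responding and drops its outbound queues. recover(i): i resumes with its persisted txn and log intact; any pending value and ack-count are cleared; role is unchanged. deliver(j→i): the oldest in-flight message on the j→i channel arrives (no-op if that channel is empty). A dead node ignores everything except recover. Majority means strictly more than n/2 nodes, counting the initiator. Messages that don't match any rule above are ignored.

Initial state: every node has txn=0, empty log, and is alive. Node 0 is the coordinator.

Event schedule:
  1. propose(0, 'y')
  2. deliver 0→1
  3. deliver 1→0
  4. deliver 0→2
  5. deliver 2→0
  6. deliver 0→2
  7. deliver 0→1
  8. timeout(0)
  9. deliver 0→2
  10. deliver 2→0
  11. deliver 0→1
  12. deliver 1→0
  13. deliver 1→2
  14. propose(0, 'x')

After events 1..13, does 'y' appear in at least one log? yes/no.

[1] propose(0,'y') → N0(coor t1 [-])
[2] deliver 0→1 → N1(part t1 [-])
[3] deliver 1→0 → ∅
[4] deliver 0→2 → N2(part t1 [-])
[5] deliver 2→0 → N0(coor t1 [y])
[6] deliver 0→2 → N2(part t1 [y])
[7] deliver 0→1 → N1(part t1 [y])
[8] timeout(0) → N0(coor t2 [y])
[9] deliver 0→2 → N2(part t2 [y])
[10] deliver 2→0 → ∅
[11] deliver 0→1 → N1(part t2 [y])
[12] deliver 1→0 → N0(coor t2 [y,T2])
[13] deliver 1→2 → ∅

yes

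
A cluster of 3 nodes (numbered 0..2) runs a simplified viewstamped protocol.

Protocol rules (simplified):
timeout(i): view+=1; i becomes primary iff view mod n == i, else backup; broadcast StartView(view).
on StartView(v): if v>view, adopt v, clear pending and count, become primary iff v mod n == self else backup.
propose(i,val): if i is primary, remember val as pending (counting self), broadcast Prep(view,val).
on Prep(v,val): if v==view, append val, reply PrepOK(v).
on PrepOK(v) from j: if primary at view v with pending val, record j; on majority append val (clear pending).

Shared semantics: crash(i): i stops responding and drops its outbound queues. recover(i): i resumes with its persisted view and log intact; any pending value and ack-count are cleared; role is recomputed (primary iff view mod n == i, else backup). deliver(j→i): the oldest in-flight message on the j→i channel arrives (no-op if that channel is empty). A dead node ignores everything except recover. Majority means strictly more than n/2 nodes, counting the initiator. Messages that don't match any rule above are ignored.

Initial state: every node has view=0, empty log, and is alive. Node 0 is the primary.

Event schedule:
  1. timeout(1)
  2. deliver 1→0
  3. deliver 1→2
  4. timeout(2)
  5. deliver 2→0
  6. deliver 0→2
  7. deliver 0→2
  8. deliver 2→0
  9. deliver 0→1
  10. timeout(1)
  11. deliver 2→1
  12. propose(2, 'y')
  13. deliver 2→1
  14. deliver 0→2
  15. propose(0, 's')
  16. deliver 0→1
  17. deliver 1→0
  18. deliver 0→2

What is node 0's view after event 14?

after 1 — timeout(1): n1:prim/v1/[-]
after 2 — deliver 1→0: n0:back/v1/[-]
after 3 — deliver 1→2: n2:back/v1/[-]
after 4 — timeout(2): n2:prim/v2/[-]
after 5 — deliver 2→0: n0:back/v2/[-]
after 6 — deliver 0→2: ·
after 7 — deliver 0→2: ·
after 8 — deliver 2→0: ·
after 9 — deliver 0→1: ·
after 10 — timeout(1): n1:back/v2/[-]
after 11 — deliver 2→1: ·
after 12 — propose(2,'y'): ·
after 13 — deliver 2→1: n1:back/v2/[y]
after 14 — deliver 0→2: ·

2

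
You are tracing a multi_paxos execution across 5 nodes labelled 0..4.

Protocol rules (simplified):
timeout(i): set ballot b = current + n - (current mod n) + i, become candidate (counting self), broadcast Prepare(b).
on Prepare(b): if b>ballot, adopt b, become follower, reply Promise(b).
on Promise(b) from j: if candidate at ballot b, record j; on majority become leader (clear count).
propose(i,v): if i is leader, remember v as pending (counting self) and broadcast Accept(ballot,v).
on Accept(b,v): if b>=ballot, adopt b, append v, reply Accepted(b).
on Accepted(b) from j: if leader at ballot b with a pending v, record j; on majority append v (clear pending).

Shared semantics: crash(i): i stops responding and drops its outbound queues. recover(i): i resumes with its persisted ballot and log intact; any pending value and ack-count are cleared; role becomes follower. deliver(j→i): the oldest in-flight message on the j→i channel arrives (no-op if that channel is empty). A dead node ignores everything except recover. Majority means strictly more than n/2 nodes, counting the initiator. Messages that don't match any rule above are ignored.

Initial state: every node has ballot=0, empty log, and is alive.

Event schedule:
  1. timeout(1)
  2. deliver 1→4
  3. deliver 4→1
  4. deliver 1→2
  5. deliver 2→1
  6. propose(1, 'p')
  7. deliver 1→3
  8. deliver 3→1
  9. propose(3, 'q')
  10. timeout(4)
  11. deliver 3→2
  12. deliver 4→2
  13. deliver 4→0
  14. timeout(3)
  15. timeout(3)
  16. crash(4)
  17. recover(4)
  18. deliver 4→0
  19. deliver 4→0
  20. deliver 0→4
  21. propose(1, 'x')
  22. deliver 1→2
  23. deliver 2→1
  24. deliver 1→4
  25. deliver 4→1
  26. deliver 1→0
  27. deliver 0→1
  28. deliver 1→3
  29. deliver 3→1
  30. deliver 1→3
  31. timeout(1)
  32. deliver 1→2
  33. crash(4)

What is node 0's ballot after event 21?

1. timeout(1):  <1:cand b6 ->
2. deliver 1→4:  <4:foll b6 ->
3. deliver 4→1:  nop
4. deliver 1→2:  <2:foll b6 ->
5. deliver 2→1:  <1:lead b6 ->
6. propose(1,'p'):  nop
7. deliver 1→3:  <3:foll b6 ->
8. deliver 3→1:  nop
9. propose(3,'q'):  nop
10. timeout(4):  <4:cand b14 ->
11. deliver 3→2:  nop
12. deliver 4→2:  <2:foll b14 ->
13. deliver 4→0:  <0:foll b14 ->
14. timeout(3):  <3:cand b13 ->
15. timeout(3):  <3:cand b18 ->
16. crash(4):  <4:✗cand b14 ->
17. recover(4):  <4:foll b14 ->
18. deliver 4→0:  nop
19. deliver 4→0:  nop
20. deliver 0→4:  nop
21. propose(1,'x'):  nop

14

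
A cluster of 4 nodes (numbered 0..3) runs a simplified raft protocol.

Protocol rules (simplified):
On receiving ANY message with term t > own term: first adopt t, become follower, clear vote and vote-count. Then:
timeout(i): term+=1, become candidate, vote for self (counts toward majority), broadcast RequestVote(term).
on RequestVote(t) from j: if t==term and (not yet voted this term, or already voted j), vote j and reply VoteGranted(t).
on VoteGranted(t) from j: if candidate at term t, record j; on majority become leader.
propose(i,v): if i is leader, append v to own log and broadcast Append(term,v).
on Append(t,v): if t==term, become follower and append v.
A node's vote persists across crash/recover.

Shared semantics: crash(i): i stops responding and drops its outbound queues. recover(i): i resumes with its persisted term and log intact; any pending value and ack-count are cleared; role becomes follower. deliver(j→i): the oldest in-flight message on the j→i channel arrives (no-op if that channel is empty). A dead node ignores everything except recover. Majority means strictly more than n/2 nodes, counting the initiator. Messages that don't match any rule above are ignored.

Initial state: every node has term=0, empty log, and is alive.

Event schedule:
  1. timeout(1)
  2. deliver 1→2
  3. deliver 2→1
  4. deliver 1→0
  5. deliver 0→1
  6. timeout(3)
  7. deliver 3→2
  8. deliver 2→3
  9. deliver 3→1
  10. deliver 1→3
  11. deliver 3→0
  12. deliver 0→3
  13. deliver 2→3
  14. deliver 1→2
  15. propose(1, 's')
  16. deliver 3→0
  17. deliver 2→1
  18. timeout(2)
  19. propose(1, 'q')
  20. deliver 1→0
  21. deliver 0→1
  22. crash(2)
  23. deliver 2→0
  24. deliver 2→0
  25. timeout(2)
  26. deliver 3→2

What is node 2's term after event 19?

2

e1 timeout(1): 1[cand,t=1,-]
e2 deliver 1→2: 2[foll,t=1,-]
e3 deliver 2→1: ·
e4 deliver 1→0: 0[foll,t=1,-]
e5 deliver 0→1: 1[lead,t=1,-]
e6 timeout(3): 3[cand,t=1,-]
e7 deliver 3→2: ·
e8 deliver 2→3: ·
e9 deliver 3→1: ·
e10 deliver 1→3: ·
e11 deliver 3→0: ·
e12 deliver 0→3: ·
e13 deliver 2→3: ·
e14 deliver 1→2: ·
e15 propose(1,'s'): 1[lead,t=1,s]
e16 deliver 3→0: ·
e17 deliver 2→1: ·
e18 timeout(2): 2[cand,t=2,-]
e19 propose(1,'q'): 1[lead,t=1,s,q]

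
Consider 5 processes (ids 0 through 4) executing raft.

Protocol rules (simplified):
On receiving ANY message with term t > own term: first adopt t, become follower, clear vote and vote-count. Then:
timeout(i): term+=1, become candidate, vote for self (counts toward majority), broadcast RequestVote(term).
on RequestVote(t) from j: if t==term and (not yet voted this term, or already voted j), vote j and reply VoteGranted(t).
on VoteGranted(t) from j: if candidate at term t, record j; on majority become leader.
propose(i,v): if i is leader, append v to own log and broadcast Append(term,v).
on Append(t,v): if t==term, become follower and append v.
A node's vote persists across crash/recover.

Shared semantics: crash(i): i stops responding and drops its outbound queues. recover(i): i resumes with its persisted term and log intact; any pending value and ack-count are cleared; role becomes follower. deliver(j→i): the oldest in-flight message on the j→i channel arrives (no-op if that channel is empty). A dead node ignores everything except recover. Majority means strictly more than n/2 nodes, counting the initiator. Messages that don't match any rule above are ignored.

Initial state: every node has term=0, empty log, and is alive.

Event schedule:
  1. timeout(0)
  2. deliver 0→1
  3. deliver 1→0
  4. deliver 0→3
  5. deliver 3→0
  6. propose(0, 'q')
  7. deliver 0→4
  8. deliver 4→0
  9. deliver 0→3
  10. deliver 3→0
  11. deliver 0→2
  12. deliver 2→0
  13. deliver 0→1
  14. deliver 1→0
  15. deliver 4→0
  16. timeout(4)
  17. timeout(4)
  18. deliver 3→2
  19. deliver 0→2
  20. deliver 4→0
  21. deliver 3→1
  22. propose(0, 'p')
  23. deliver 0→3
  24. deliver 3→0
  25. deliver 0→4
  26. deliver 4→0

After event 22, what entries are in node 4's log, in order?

empty

step 1 timeout(0): 0={cand,t=1,log=-}
step 2 deliver 0→1: 1={foll,t=1,log=-}
step 3 deliver 1→0: —
step 4 deliver 0→3: 3={foll,t=1,log=-}
step 5 deliver 3→0: 0={lead,t=1,log=-}
step 6 propose(0,'q'): 0={lead,t=1,log=q}
step 7 deliver 0→4: 4={foll,t=1,log=-}
step 8 deliver 4→0: —
step 9 deliver 0→3: 3={foll,t=1,log=q}
step 10 deliver 3→0: —
step 11 deliver 0→2: 2={foll,t=1,log=-}
step 12 deliver 2→0: —
step 13 deliver 0→1: 1={foll,t=1,log=q}
step 14 deliver 1→0: —
step 15 deliver 4→0: —
step 16 timeout(4): 4={cand,t=2,log=-}
step 17 timeout(4): 4={cand,t=3,log=-}
step 18 deliver 3→2: —
step 19 deliver 0→2: 2={foll,t=1,log=q}
step 20 deliver 4→0: 0={foll,t=2,log=q}
step 21 deliver 3→1: —
step 22 propose(0,'p'): —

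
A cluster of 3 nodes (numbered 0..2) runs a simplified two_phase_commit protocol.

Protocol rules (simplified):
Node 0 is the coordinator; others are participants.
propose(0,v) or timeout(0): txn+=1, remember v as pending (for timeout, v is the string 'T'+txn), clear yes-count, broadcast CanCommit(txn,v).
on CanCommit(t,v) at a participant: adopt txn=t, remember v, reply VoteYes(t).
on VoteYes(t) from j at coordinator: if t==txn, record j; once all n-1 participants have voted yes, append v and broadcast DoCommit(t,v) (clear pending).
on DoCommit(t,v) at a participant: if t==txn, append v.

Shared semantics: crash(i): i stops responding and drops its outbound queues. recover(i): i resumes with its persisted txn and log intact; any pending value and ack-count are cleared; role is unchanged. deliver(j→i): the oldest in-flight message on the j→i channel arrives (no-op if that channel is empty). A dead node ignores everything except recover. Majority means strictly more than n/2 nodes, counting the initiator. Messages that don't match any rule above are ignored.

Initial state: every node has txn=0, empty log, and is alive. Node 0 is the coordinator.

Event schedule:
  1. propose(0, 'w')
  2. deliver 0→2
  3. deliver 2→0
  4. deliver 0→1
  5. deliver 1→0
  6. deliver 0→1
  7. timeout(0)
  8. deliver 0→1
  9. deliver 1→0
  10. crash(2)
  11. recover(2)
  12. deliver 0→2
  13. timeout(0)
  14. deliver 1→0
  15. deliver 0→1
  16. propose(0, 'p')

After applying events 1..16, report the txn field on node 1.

[1] propose(0,'w') → N0(coor t1 [-])
[2] deliver 0→2 → N2(part t1 [-])
[3] deliver 2→0 → ∅
[4] deliver 0→1 → N1(part t1 [-])
[5] deliver 1→0 → N0(coor t1 [w])
[6] deliver 0→1 → N1(part t1 [w])
[7] timeout(0) → N0(coor t2 [w])
[8] deliver 0→1 → N1(part t2 [w])
[9] deliver 1→0 → ∅
[10] crash(2) → N2(✗part t1 [-])
[11] recover(2) → N2(part t1 [-])
[12] deliver 0→2 → N2(part t1 [w])
[13] timeout(0) → N0(coor t3 [w])
[14] deliver 1→0 → ∅
[15] deliver 0→1 → N1(part t3 [w])
[16] propose(0,'p') → N0(coor t4 [w])

3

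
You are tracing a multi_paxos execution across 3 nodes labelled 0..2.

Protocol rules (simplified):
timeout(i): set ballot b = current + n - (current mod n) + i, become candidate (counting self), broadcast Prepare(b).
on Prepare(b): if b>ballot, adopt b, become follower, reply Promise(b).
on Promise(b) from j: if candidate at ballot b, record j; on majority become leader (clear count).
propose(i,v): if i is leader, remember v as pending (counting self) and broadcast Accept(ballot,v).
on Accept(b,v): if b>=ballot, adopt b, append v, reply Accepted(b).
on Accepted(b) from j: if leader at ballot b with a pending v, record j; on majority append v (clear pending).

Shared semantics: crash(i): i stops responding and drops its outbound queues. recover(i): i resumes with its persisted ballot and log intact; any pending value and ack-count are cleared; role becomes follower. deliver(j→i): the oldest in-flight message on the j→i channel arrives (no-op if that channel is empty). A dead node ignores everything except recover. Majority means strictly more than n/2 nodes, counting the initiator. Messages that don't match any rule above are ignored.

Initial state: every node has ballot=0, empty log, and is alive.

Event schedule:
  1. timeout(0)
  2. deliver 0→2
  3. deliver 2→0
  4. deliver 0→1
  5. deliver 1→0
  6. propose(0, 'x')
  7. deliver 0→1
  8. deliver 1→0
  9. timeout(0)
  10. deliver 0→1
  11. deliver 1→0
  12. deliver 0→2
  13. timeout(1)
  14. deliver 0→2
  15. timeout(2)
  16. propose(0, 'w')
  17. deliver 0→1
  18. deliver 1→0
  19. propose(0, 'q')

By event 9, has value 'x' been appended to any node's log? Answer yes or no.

yes

1. timeout(0):  <0:cand b3 ->
2. deliver 0→2:  <2:foll b3 ->
3. deliver 2→0:  <0:lead b3 ->
4. deliver 0→1:  <1:foll b3 ->
5. deliver 1→0:  nop
6. propose(0,'x'):  nop
7. deliver 0→1:  <1:foll b3 x>
8. deliver 1→0:  <0:lead b3 x>
9. timeout(0):  <0:cand b6 x>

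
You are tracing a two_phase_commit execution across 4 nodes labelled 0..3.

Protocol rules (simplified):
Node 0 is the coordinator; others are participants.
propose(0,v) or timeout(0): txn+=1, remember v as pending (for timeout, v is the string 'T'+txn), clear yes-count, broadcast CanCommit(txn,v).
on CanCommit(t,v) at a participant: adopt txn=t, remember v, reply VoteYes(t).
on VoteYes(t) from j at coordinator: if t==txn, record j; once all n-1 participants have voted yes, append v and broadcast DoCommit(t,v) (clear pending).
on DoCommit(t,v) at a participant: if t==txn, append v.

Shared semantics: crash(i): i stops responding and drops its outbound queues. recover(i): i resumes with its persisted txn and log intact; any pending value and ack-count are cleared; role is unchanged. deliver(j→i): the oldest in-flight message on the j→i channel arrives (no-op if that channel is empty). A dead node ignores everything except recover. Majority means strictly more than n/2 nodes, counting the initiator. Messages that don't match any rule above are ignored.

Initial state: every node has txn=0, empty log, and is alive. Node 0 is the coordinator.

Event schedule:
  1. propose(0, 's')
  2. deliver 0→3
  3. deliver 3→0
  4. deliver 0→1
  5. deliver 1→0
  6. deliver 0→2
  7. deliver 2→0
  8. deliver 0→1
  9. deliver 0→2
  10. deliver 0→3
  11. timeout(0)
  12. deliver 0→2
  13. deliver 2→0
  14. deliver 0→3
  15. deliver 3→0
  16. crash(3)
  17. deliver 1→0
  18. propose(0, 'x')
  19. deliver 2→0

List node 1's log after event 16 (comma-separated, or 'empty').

s

step 1 propose(0,'s'): 0={coor,t=1,log=-}
step 2 deliver 0→3: 3={part,t=1,log=-}
step 3 deliver 3→0: —
step 4 deliver 0→1: 1={part,t=1,log=-}
step 5 deliver 1→0: —
step 6 deliver 0→2: 2={part,t=1,log=-}
step 7 deliver 2→0: 0={coor,t=1,log=s}
step 8 deliver 0→1: 1={part,t=1,log=s}
step 9 deliver 0→2: 2={part,t=1,log=s}
step 10 deliver 0→3: 3={part,t=1,log=s}
step 11 timeout(0): 0={coor,t=2,log=s}
step 12 deliver 0→2: 2={part,t=2,log=s}
step 13 deliver 2→0: —
step 14 deliver 0→3: 3={part,t=2,log=s}
step 15 deliver 3→0: —
step 16 crash(3): 3={✗part,t=2,log=s}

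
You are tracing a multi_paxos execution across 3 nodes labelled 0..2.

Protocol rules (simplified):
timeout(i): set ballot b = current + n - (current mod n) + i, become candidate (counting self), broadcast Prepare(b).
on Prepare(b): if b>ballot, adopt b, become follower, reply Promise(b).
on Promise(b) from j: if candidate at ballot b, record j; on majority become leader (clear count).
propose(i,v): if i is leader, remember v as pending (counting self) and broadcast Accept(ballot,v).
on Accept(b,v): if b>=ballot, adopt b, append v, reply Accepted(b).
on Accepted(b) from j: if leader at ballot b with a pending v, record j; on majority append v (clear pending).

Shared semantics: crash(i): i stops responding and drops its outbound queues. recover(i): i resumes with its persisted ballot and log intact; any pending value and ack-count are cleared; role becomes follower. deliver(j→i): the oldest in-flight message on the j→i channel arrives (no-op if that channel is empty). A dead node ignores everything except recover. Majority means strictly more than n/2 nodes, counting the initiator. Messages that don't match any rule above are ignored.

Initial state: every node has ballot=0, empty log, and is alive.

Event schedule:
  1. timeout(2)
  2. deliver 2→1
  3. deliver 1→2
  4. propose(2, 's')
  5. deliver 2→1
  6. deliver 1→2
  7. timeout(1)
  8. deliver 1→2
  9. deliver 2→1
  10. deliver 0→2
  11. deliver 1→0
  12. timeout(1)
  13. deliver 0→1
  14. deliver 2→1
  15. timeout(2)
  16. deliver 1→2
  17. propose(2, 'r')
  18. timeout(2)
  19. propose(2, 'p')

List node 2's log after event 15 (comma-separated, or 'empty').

s

e1 timeout(2): 2[cand,b=5,-]
e2 deliver 2→1: 1[foll,b=5,-]
e3 deliver 1→2: 2[lead,b=5,-]
e4 propose(2,'s'): ·
e5 deliver 2→1: 1[foll,b=5,s]
e6 deliver 1→2: 2[lead,b=5,s]
e7 timeout(1): 1[cand,b=7,s]
e8 deliver 1→2: 2[foll,b=7,s]
e9 deliver 2→1: 1[lead,b=7,s]
e10 deliver 0→2: ·
e11 deliver 1→0: 0[foll,b=7,-]
e12 timeout(1): 1[cand,b=10,s]
e13 deliver 0→1: ·
e14 deliver 2→1: ·
e15 timeout(2): 2[cand,b=11,s]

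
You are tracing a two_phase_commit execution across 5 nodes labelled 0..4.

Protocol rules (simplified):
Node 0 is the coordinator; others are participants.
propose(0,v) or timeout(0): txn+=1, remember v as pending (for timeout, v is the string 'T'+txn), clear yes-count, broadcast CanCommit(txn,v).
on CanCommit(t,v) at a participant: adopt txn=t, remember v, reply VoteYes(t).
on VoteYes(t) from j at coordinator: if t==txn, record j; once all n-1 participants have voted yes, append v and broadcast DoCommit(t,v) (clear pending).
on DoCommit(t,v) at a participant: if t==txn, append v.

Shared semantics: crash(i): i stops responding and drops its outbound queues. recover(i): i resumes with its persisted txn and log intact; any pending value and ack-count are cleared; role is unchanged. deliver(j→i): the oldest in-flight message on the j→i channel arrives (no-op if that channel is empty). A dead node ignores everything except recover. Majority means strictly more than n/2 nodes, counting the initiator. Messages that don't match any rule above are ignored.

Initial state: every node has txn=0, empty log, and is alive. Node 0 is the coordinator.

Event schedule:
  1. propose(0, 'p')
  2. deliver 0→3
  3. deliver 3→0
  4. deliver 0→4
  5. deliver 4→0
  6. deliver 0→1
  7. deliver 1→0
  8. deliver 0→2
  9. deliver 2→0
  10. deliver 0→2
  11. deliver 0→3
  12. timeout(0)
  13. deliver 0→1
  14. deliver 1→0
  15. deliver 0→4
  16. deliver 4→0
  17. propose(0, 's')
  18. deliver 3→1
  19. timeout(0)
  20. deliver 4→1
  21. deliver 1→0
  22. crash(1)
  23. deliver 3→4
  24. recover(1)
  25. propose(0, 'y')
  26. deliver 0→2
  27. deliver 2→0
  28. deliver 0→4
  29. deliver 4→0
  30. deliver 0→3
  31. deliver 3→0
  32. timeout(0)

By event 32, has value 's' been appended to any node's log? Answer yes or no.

step 1 propose(0,'p'): 0={coor,t=1,log=-}
step 2 deliver 0→3: 3={part,t=1,log=-}
step 3 deliver 3→0: —
step 4 deliver 0→4: 4={part,t=1,log=-}
step 5 deliver 4→0: —
step 6 deliver 0→1: 1={part,t=1,log=-}
step 7 deliver 1→0: —
step 8 deliver 0→2: 2={part,t=1,log=-}
step 9 deliver 2→0: 0={coor,t=1,log=p}
step 10 deliver 0→2: 2={part,t=1,log=p}
step 11 deliver 0→3: 3={part,t=1,log=p}
step 12 timeout(0): 0={coor,t=2,log=p}
step 13 deliver 0→1: 1={part,t=1,log=p}
step 14 deliver 1→0: —
step 15 deliver 0→4: 4={part,t=1,log=p}
step 16 deliver 4→0: —
step 17 propose(0,'s'): 0={coor,t=3,log=p}
step 18 deliver 3→1: —
step 19 timeout(0): 0={coor,t=4,log=p}
step 20 deliver 4→1: —
step 21 deliver 1→0: —
step 22 crash(1): 1={✗part,t=1,log=p}
step 23 deliver 3→4: —
step 24 recover(1): 1={part,t=1,log=p}
step 25 propose(0,'y'): 0={coor,t=5,log=p}
step 26 deliver 0→2: 2={part,t=2,log=p}
step 27 deliver 2→0: —
step 28 deliver 0→4: 4={part,t=2,log=p}
step 29 deliver 4→0: —
step 30 deliver 0→3: 3={part,t=2,log=p}
step 31 deliver 3→0: —
step 32 timeout(0): 0={coor,t=6,log=p}

no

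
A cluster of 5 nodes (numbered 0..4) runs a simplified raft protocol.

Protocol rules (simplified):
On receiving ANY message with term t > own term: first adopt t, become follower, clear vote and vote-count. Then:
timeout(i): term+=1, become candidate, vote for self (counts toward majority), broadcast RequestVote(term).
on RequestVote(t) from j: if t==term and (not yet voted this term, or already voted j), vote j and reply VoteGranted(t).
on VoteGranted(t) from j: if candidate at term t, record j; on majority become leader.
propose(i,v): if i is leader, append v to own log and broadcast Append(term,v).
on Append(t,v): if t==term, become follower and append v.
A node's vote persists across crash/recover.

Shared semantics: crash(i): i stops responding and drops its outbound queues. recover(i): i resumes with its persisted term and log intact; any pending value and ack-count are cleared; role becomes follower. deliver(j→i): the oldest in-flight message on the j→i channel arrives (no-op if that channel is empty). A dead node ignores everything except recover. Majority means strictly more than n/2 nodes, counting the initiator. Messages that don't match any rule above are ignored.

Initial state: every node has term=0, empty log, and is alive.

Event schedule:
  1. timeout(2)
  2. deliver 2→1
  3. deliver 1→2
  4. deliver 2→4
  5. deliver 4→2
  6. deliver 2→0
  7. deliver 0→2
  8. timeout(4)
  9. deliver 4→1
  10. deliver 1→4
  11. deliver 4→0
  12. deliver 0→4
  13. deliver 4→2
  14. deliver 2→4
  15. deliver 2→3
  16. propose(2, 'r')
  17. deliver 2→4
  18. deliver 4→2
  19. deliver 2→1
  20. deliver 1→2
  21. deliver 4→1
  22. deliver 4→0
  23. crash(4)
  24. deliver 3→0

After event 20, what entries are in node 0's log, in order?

empty

after 1 — timeout(2): n2:cand/t1/[-]
after 2 — deliver 2→1: n1:foll/t1/[-]
after 3 — deliver 1→2: ·
after 4 — deliver 2→4: n4:foll/t1/[-]
after 5 — deliver 4→2: n2:lead/t1/[-]
after 6 — deliver 2→0: n0:foll/t1/[-]
after 7 — deliver 0→2: ·
after 8 — timeout(4): n4:cand/t2/[-]
after 9 — deliver 4→1: n1:foll/t2/[-]
after 10 — deliver 1→4: ·
after 11 — deliver 4→0: n0:foll/t2/[-]
after 12 — deliver 0→4: n4:lead/t2/[-]
after 13 — deliver 4→2: n2:foll/t2/[-]
after 14 — deliver 2→4: ·
after 15 — deliver 2→3: n3:foll/t1/[-]
after 16 — propose(2,'r'): ·
after 17 — deliver 2→4: ·
after 18 — deliver 4→2: ·
after 19 — deliver 2→1: ·
after 20 — deliver 1→2: ·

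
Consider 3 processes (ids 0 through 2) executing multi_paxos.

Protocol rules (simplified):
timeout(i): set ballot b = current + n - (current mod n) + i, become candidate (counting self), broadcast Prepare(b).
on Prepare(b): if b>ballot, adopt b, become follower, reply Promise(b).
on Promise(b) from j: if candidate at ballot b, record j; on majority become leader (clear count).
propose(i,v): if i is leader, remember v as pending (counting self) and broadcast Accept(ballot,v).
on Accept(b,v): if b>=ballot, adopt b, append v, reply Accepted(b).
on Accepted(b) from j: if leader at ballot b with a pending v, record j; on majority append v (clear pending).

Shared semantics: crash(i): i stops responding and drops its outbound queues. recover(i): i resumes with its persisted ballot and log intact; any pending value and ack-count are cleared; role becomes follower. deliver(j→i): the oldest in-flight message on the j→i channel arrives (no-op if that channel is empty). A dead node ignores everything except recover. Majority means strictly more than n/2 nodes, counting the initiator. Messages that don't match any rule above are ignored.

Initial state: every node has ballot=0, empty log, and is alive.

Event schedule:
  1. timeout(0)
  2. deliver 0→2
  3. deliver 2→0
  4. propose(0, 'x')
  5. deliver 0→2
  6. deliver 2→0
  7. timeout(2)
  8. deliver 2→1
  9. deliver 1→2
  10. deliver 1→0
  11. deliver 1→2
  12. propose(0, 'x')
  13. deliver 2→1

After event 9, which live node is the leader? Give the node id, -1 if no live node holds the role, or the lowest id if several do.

[1] timeout(0) → N0(cand b3 [-])
[2] deliver 0→2 → N2(foll b3 [-])
[3] deliver 2→0 → N0(lead b3 [-])
[4] propose(0,'x') → ∅
[5] deliver 0→2 → N2(foll b3 [x])
[6] deliver 2→0 → N0(lead b3 [x])
[7] timeout(2) → N2(cand b8 [x])
[8] deliver 2→1 → N1(foll b8 [-])
[9] deliver 1→2 → N2(lead b8 [x])

0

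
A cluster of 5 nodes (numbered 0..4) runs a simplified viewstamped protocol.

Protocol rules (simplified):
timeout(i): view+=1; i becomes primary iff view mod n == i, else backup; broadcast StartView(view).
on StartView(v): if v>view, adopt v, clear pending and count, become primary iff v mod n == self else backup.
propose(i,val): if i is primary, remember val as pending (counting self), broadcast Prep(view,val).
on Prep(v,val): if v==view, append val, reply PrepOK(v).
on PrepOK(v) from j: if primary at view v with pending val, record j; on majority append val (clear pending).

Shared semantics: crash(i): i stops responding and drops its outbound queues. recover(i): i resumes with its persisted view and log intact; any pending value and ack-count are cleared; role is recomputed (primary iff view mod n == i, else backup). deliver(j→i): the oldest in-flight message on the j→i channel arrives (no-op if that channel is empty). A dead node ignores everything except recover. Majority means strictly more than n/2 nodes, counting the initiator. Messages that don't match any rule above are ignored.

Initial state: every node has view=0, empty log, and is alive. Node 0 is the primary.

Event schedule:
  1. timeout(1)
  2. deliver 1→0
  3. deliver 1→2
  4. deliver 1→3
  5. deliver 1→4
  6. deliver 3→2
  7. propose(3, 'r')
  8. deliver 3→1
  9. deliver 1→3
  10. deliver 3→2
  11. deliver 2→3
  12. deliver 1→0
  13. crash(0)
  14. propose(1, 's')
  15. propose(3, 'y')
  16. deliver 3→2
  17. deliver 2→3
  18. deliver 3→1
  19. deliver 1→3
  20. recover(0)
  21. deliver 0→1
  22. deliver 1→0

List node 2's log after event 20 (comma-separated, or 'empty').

empty

[1] timeout(1) → N1(prim v1 [-])
[2] deliver 1→0 → N0(back v1 [-])
[3] deliver 1→2 → N2(back v1 [-])
[4] deliver 1→3 → N3(back v1 [-])
[5] deliver 1→4 → N4(back v1 [-])
[6] deliver 3→2 → ∅
[7] propose(3,'r') → ∅
[8] deliver 3→1 → ∅
[9] deliver 1→3 → ∅
[10] deliver 3→2 → ∅
[11] deliver 2→3 → ∅
[12] deliver 1→0 → ∅
[13] crash(0) → N0(✗back v1 [-])
[14] propose(1,'s') → ∅
[15] propose(3,'y') → ∅
[16] deliver 3→2 → ∅
[17] deliver 2→3 → ∅
[18] deliver 3→1 → ∅
[19] deliver 1→3 → N3(back v1 [s])
[20] recover(0) → N0(back v1 [-])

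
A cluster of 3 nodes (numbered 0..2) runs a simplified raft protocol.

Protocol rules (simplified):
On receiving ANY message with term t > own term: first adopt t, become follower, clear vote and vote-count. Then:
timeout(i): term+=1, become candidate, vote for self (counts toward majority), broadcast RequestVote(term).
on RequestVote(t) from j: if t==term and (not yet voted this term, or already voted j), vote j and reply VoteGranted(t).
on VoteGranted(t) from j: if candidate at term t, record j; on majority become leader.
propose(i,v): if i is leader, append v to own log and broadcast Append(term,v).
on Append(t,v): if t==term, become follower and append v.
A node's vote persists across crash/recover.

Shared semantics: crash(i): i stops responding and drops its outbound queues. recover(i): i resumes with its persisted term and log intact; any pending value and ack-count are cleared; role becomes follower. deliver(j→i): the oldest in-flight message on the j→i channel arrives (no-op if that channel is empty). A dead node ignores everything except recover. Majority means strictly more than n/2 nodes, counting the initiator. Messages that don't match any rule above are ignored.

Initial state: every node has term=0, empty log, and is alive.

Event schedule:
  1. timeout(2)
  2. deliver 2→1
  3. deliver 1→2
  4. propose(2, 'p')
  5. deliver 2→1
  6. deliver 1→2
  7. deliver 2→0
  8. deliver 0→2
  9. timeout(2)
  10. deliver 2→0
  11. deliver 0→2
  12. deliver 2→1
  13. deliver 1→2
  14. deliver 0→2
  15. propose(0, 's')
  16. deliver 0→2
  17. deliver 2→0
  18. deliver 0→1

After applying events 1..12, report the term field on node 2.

2

1. timeout(2):  <2:cand t1 ->
2. deliver 2→1:  <1:foll t1 ->
3. deliver 1→2:  <2:lead t1 ->
4. propose(2,'p'):  <2:lead t1 p>
5. deliver 2→1:  <1:foll t1 p>
6. deliver 1→2:  nop
7. deliver 2→0:  <0:foll t1 ->
8. deliver 0→2:  nop
9. timeout(2):  <2:cand t2 p>
10. deliver 2→0:  <0:foll t1 p>
11. deliver 0→2:  nop
12. deliver 2→1:  <1:foll t2 p>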